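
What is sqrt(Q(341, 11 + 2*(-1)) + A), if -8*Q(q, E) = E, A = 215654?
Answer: sqrt(3450446)/4 ≈ 464.38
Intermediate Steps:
Q(q, E) = -E/8
sqrt(Q(341, 11 + 2*(-1)) + A) = sqrt(-(11 + 2*(-1))/8 + 215654) = sqrt(-(11 - 2)/8 + 215654) = sqrt(-1/8*9 + 215654) = sqrt(-9/8 + 215654) = sqrt(1725223/8) = sqrt(3450446)/4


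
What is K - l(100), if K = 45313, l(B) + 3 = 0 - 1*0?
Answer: 45316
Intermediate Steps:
l(B) = -3 (l(B) = -3 + (0 - 1*0) = -3 + (0 + 0) = -3 + 0 = -3)
K - l(100) = 45313 - 1*(-3) = 45313 + 3 = 45316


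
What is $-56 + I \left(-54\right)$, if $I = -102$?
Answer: $5452$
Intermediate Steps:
$-56 + I \left(-54\right) = -56 - -5508 = -56 + 5508 = 5452$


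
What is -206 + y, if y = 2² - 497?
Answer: -699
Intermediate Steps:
y = -493 (y = 4 - 497 = -493)
-206 + y = -206 - 493 = -699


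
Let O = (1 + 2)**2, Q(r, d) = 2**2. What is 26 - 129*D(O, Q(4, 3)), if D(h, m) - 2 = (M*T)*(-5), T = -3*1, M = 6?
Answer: -11842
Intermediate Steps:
Q(r, d) = 4
T = -3
O = 9 (O = 3**2 = 9)
D(h, m) = 92 (D(h, m) = 2 + (6*(-3))*(-5) = 2 - 18*(-5) = 2 + 90 = 92)
26 - 129*D(O, Q(4, 3)) = 26 - 129*92 = 26 - 11868 = -11842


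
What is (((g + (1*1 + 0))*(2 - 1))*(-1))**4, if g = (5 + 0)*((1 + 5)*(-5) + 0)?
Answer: 492884401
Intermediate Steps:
g = -150 (g = 5*(6*(-5) + 0) = 5*(-30 + 0) = 5*(-30) = -150)
(((g + (1*1 + 0))*(2 - 1))*(-1))**4 = (((-150 + (1*1 + 0))*(2 - 1))*(-1))**4 = (((-150 + (1 + 0))*1)*(-1))**4 = (((-150 + 1)*1)*(-1))**4 = (-149*1*(-1))**4 = (-149*(-1))**4 = 149**4 = 492884401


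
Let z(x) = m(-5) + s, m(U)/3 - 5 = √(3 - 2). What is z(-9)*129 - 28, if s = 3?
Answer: 2681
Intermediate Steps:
m(U) = 18 (m(U) = 15 + 3*√(3 - 2) = 15 + 3*√1 = 15 + 3*1 = 15 + 3 = 18)
z(x) = 21 (z(x) = 18 + 3 = 21)
z(-9)*129 - 28 = 21*129 - 28 = 2709 - 28 = 2681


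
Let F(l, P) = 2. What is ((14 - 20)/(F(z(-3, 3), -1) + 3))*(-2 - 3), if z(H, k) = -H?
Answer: 6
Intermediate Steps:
((14 - 20)/(F(z(-3, 3), -1) + 3))*(-2 - 3) = ((14 - 20)/(2 + 3))*(-2 - 3) = -6/5*(-5) = 6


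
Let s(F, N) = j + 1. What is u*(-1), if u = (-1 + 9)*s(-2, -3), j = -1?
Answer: 0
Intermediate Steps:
s(F, N) = 0 (s(F, N) = -1 + 1 = 0)
u = 0 (u = (-1 + 9)*0 = 8*0 = 0)
u*(-1) = 0*(-1) = 0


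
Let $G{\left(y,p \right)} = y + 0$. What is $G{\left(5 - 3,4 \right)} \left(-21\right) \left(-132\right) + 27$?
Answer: $5571$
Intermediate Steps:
$G{\left(y,p \right)} = y$
$G{\left(5 - 3,4 \right)} \left(-21\right) \left(-132\right) + 27 = \left(5 - 3\right) \left(-21\right) \left(-132\right) + 27 = 2 \left(-21\right) \left(-132\right) + 27 = \left(-42\right) \left(-132\right) + 27 = 5544 + 27 = 5571$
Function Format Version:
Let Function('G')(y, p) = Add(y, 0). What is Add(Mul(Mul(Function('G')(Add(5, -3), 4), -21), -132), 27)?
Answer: 5571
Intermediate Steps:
Function('G')(y, p) = y
Add(Mul(Mul(Function('G')(Add(5, -3), 4), -21), -132), 27) = Add(Mul(Mul(Add(5, -3), -21), -132), 27) = Add(Mul(Mul(2, -21), -132), 27) = Add(Mul(-42, -132), 27) = Add(5544, 27) = 5571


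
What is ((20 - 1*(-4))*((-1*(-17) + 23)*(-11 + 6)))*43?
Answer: -206400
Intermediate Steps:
((20 - 1*(-4))*((-1*(-17) + 23)*(-11 + 6)))*43 = ((20 + 4)*((17 + 23)*(-5)))*43 = (24*(40*(-5)))*43 = (24*(-200))*43 = -4800*43 = -206400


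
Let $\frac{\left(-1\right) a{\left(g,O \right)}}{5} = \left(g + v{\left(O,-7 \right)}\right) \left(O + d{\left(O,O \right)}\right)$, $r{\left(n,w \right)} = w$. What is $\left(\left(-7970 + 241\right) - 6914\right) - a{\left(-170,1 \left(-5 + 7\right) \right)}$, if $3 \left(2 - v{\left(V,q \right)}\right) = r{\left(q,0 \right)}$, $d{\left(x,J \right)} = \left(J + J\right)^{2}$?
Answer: $-29763$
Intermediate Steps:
$d{\left(x,J \right)} = 4 J^{2}$ ($d{\left(x,J \right)} = \left(2 J\right)^{2} = 4 J^{2}$)
$v{\left(V,q \right)} = 2$ ($v{\left(V,q \right)} = 2 - 0 = 2 + 0 = 2$)
$a{\left(g,O \right)} = - 5 \left(2 + g\right) \left(O + 4 O^{2}\right)$ ($a{\left(g,O \right)} = - 5 \left(g + 2\right) \left(O + 4 O^{2}\right) = - 5 \left(2 + g\right) \left(O + 4 O^{2}\right)$)
$\left(\left(-7970 + 241\right) - 6914\right) - a{\left(-170,1 \left(-5 + 7\right) \right)} = \left(\left(-7970 + 241\right) - 6914\right) - 5 \cdot 1 \left(-5 + 7\right) \left(-2 - -170 - 8 \cdot 1 \left(-5 + 7\right) - 4 \cdot 1 \left(-5 + 7\right) \left(-170\right)\right) = \left(-7729 - 6914\right) - 5 \cdot 1 \cdot 2 \left(-2 + 170 - 8 \cdot 1 \cdot 2 - 4 \cdot 1 \cdot 2 \left(-170\right)\right) = -14643 - 5 \cdot 2 \left(-2 + 170 - 16 - 8 \left(-170\right)\right) = -14643 - 5 \cdot 2 \left(-2 + 170 - 16 + 1360\right) = -14643 - 5 \cdot 2 \cdot 1512 = -14643 - 15120 = -29763$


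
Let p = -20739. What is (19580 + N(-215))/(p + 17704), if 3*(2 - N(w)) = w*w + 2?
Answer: -4173/3035 ≈ -1.3750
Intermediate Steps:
N(w) = 4/3 - w**2/3 (N(w) = 2 - (w*w + 2)/3 = 2 - (w**2 + 2)/3 = 2 - (2 + w**2)/3 = 2 + (-2/3 - w**2/3) = 4/3 - w**2/3)
(19580 + N(-215))/(p + 17704) = (19580 + (4/3 - 1/3*(-215)**2))/(-20739 + 17704) = (19580 + (4/3 - 1/3*46225))/(-3035) = (19580 + (4/3 - 46225/3))*(-1/3035) = (19580 - 15407)*(-1/3035) = 4173*(-1/3035) = -4173/3035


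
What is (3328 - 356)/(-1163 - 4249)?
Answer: -743/1353 ≈ -0.54915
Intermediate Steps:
(3328 - 356)/(-1163 - 4249) = 2972/(-5412) = 2972*(-1/5412) = -743/1353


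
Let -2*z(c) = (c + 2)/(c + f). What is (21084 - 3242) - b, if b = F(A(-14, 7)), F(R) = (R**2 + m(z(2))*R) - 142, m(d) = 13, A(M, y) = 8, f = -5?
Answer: 17816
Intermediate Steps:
z(c) = -(2 + c)/(2*(-5 + c)) (z(c) = -(c + 2)/(2*(c - 5)) = -(2 + c)/(2*(-5 + c)))
F(R) = -142 + R**2 + 13*R (F(R) = (R**2 + 13*R) - 142 = -142 + R**2 + 13*R)
b = 26 (b = -142 + 8**2 + 13*8 = -142 + 64 + 104 = 26)
(21084 - 3242) - b = (21084 - 3242) - 1*26 = 17842 - 26 = 17816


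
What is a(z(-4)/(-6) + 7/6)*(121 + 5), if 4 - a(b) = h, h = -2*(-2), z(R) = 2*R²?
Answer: 0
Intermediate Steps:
h = 4
a(b) = 0 (a(b) = 4 - 1*4 = 4 - 4 = 0)
a(z(-4)/(-6) + 7/6)*(121 + 5) = 0*(121 + 5) = 0*126 = 0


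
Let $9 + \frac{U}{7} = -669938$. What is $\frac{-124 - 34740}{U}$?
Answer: $\frac{34864}{4689629} \approx 0.0074343$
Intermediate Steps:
$U = -4689629$ ($U = -63 + 7 \left(-669938\right) = -63 - 4689566 = -4689629$)
$\frac{-124 - 34740}{U} = \frac{-124 - 34740}{-4689629} = \left(-124 - 34740\right) \left(- \frac{1}{4689629}\right) = \left(-34864\right) \left(- \frac{1}{4689629}\right) = \frac{34864}{4689629}$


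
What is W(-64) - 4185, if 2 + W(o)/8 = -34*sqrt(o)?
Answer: -4201 - 2176*I ≈ -4201.0 - 2176.0*I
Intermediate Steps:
W(o) = -16 - 272*sqrt(o) (W(o) = -16 + 8*(-34*sqrt(o)) = -16 - 272*sqrt(o))
W(-64) - 4185 = (-16 - 2176*I) - 4185 = -4201 - 2176*I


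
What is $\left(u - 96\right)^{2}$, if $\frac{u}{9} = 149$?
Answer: $1550025$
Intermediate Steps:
$u = 1341$ ($u = 9 \cdot 149 = 1341$)
$\left(u - 96\right)^{2} = \left(1341 - 96\right)^{2} = 1245^{2} = 1550025$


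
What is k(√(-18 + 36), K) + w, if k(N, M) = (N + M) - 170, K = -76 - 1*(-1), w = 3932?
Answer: 3687 + 3*√2 ≈ 3691.2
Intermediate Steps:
K = -75 (K = -76 + 1 = -75)
k(N, M) = -170 + M + N (k(N, M) = (M + N) - 170 = -170 + M + N)
k(√(-18 + 36), K) + w = (-170 - 75 + √(-18 + 36)) + 3932 = (-170 - 75 + √18) + 3932 = (-170 - 75 + 3*√2) + 3932 = (-245 + 3*√2) + 3932 = 3687 + 3*√2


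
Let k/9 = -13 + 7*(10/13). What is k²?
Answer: 793881/169 ≈ 4697.5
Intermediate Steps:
k = -891/13 (k = 9*(-13 + 7*(10/13)) = 9*(-13 + 70/13) = 9*(-99/13) = -891/13 ≈ -68.538)
k² = (-891/13)² = 793881/169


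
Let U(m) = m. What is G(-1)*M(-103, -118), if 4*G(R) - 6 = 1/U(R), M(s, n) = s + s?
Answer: -515/2 ≈ -257.50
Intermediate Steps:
M(s, n) = 2*s
G(R) = 3/2 + 1/(4*R)
G(-1)*M(-103, -118) = ((¼)*(1 + 6*(-1))/(-1))*(2*(-103)) = ((¼)*(-1)*(1 - 6))*(-206) = ((¼)*(-1)*(-5))*(-206) = (5/4)*(-206) = -515/2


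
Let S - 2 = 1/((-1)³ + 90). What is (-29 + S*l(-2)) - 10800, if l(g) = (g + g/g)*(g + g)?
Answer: -963065/89 ≈ -10821.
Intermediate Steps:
S = 179/89 (S = 2 + 1/((-1)³ + 90) = 2 + 1/(-1 + 90) = 2 + 1/89 = 179/89 ≈ 2.0112)
l(g) = 2*g*(1 + g) (l(g) = (g + 1)*(2*g) = (1 + g)*(2*g) = 2*g*(1 + g))
(-29 + S*l(-2)) - 10800 = (-29 + 179*(2*(-2)*(1 - 2))/89) - 10800 = (-29 + 179*(2*(-2)*(-1))/89) - 10800 = (-29 + (179/89)*4) - 10800 = (-29 + 716/89) - 10800 = -1865/89 - 10800 = -963065/89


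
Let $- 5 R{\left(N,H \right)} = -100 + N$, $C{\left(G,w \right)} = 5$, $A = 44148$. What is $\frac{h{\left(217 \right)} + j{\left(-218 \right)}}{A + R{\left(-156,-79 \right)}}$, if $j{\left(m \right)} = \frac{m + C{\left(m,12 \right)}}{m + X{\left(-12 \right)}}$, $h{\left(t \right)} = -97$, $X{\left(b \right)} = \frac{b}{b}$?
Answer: $- \frac{26045}{11989033} \approx -0.0021724$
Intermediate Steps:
$X{\left(b \right)} = 1$
$j{\left(m \right)} = \frac{5 + m}{1 + m}$ ($j{\left(m \right)} = \frac{m + 5}{m + 1} = \frac{5 + m}{1 + m}$)
$R{\left(N,H \right)} = 20 - \frac{N}{5}$ ($R{\left(N,H \right)} = - \frac{-100 + N}{5} = 20 - \frac{N}{5}$)
$\frac{h{\left(217 \right)} + j{\left(-218 \right)}}{A + R{\left(-156,-79 \right)}} = \frac{-97 + \frac{5 - 218}{1 - 218}}{44148 + \left(20 - - \frac{156}{5}\right)} = \frac{-97 + \frac{1}{-217} \left(-213\right)}{44148 + \left(20 + \frac{156}{5}\right)} = \frac{-97 - - \frac{213}{217}}{44148 + \frac{256}{5}} = \frac{-97 + \frac{213}{217}}{\frac{220996}{5}} = \left(- \frac{20836}{217}\right) \frac{5}{220996} = - \frac{26045}{11989033}$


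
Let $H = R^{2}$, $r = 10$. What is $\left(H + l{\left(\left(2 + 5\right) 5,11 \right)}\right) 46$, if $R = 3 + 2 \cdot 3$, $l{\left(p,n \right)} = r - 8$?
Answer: $3818$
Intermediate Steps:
$l{\left(p,n \right)} = 2$ ($l{\left(p,n \right)} = 10 - 8 = 2$)
$R = 9$ ($R = 3 + 6 = 9$)
$H = 81$ ($H = 9^{2} = 81$)
$\left(H + l{\left(\left(2 + 5\right) 5,11 \right)}\right) 46 = \left(81 + 2\right) 46 = 83 \cdot 46 = 3818$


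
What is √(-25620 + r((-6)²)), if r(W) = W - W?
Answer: 2*I*√6405 ≈ 160.06*I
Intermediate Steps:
r(W) = 0
√(-25620 + r((-6)²)) = √(-25620 + 0) = √(-25620) = 2*I*√6405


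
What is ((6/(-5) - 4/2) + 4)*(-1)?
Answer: -⅘ ≈ -0.80000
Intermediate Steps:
((6/(-5) - 4/2) + 4)*(-1) = ((6*(-⅕) - 4*½) + 4)*(-1) = ((-6/5 - 2) + 4)*(-1) = (-16/5 + 4)*(-1) = (⅘)*(-1) = -⅘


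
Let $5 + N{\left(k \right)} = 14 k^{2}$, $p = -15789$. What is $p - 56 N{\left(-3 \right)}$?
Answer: $-22565$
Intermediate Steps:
$N{\left(k \right)} = -5 + 14 k^{2}$
$p - 56 N{\left(-3 \right)} = -15789 - 56 \left(-5 + 14 \left(-3\right)^{2}\right) = -15789 - 56 \left(-5 + 14 \cdot 9\right) = -15789 - 56 \left(-5 + 126\right) = -15789 - 56 \cdot 121 = -15789 - 6776 = -22565$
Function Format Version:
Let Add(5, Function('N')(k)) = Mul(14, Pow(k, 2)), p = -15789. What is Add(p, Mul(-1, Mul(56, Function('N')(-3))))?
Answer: -22565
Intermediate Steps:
Function('N')(k) = Add(-5, Mul(14, Pow(k, 2)))
Add(p, Mul(-1, Mul(56, Function('N')(-3)))) = Add(-15789, Mul(-1, Mul(56, Add(-5, Mul(14, Pow(-3, 2)))))) = Add(-15789, Mul(-1, Mul(56, Add(-5, Mul(14, 9))))) = Add(-15789, Mul(-1, Mul(56, Add(-5, 126)))) = Add(-15789, Mul(-1, Mul(56, 121))) = Add(-15789, Mul(-1, 6776)) = Add(-15789, -6776) = -22565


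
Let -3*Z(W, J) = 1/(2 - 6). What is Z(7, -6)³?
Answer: 1/1728 ≈ 0.00057870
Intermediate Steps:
Z(W, J) = 1/12 (Z(W, J) = -1/(3*(2 - 6)) = -⅓/(-4) = -⅓*(-¼) = 1/12)
Z(7, -6)³ = (1/12)³ = 1/1728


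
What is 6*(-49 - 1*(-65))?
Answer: 96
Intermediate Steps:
6*(-49 - 1*(-65)) = 6*(-49 + 65) = 6*16 = 96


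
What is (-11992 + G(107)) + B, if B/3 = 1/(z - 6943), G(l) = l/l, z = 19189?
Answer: -48947261/4082 ≈ -11991.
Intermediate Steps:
G(l) = 1
B = 1/4082 (B = 3/(19189 - 6943) = 3/12246 = 3*(1/12246) = 1/4082 ≈ 0.00024498)
(-11992 + G(107)) + B = (-11992 + 1) + 1/4082 = -11991 + 1/4082 = -48947261/4082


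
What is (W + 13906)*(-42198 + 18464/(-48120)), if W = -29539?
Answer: 1322673101658/2005 ≈ 6.5969e+8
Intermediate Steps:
(W + 13906)*(-42198 + 18464/(-48120)) = (-29539 + 13906)*(-42198 + 18464/(-48120)) = -15633*(-42198 + 18464*(-1/48120)) = -15633*(-42198 - 2308/6015) = -15633*(-253823278/6015) = 1322673101658/2005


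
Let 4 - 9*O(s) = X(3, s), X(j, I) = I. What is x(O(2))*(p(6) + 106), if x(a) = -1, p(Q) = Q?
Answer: -112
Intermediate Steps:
O(s) = 4/9 - s/9
x(O(2))*(p(6) + 106) = -(6 + 106) = -1*112 = -112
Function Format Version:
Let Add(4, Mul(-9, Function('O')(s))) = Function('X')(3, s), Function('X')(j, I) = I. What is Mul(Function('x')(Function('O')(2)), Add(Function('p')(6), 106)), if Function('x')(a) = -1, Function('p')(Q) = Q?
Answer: -112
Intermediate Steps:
Function('O')(s) = Add(Rational(4, 9), Mul(Rational(-1, 9), s))
Mul(Function('x')(Function('O')(2)), Add(Function('p')(6), 106)) = Mul(-1, Add(6, 106)) = Mul(-1, 112) = -112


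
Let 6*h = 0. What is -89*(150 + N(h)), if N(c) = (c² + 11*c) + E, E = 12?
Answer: -14418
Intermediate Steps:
h = 0 (h = (⅙)*0 = 0)
N(c) = 12 + c² + 11*c (N(c) = (c² + 11*c) + 12 = 12 + c² + 11*c)
-89*(150 + N(h)) = -89*(150 + (12 + 0² + 11*0)) = -89*(150 + (12 + 0 + 0)) = -89*(150 + 12) = -89*162 = -14418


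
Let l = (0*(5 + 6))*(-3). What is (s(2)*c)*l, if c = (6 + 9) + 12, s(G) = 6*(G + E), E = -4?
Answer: 0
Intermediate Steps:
s(G) = -24 + 6*G (s(G) = 6*(G - 4) = 6*(-4 + G) = -24 + 6*G)
c = 27 (c = 15 + 12 = 27)
l = 0 (l = (0*11)*(-3) = 0*(-3) = 0)
(s(2)*c)*l = ((-24 + 6*2)*27)*0 = ((-24 + 12)*27)*0 = -12*27*0 = -324*0 = 0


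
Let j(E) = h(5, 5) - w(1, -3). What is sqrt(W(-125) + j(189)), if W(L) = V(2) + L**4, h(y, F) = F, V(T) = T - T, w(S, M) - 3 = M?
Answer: sqrt(244140630) ≈ 15625.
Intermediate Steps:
w(S, M) = 3 + M
V(T) = 0
W(L) = L**4 (W(L) = 0 + L**4 = L**4)
j(E) = 5 (j(E) = 5 - (3 - 3) = 5 - 1*0 = 5 + 0 = 5)
sqrt(W(-125) + j(189)) = sqrt((-125)**4 + 5) = sqrt(244140625 + 5) = sqrt(244140630)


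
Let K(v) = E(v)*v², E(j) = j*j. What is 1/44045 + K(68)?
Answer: 941742705921/44045 ≈ 2.1381e+7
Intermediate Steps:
E(j) = j²
K(v) = v⁴ (K(v) = v²*v² = v⁴)
1/44045 + K(68) = 1/44045 + 68⁴ = 1/44045 + 21381376 = 941742705921/44045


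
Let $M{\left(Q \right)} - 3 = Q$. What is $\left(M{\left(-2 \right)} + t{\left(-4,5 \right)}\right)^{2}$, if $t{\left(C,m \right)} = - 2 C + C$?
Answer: $25$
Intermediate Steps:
$t{\left(C,m \right)} = - C$
$M{\left(Q \right)} = 3 + Q$
$\left(M{\left(-2 \right)} + t{\left(-4,5 \right)}\right)^{2} = \left(\left(3 - 2\right) - -4\right)^{2} = \left(1 + 4\right)^{2} = 5^{2} = 25$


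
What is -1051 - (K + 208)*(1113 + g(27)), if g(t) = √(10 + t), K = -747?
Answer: 598856 + 539*√37 ≈ 6.0214e+5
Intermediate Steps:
-1051 - (K + 208)*(1113 + g(27)) = -1051 - (-747 + 208)*(1113 + √(10 + 27)) = -1051 - (-539)*(1113 + √37) = -1051 - (-599907 - 539*√37) = -1051 + (599907 + 539*√37) = 598856 + 539*√37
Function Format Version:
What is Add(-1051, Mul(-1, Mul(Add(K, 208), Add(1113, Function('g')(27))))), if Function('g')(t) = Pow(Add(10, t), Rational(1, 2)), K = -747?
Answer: Add(598856, Mul(539, Pow(37, Rational(1, 2)))) ≈ 6.0214e+5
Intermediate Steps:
Add(-1051, Mul(-1, Mul(Add(K, 208), Add(1113, Function('g')(27))))) = Add(-1051, Mul(-1, Mul(Add(-747, 208), Add(1113, Pow(Add(10, 27), Rational(1, 2)))))) = Add(-1051, Mul(-1, Mul(-539, Add(1113, Pow(37, Rational(1, 2)))))) = Add(-1051, Mul(-1, Add(-599907, Mul(-539, Pow(37, Rational(1, 2)))))) = Add(-1051, Add(599907, Mul(539, Pow(37, Rational(1, 2))))) = Add(598856, Mul(539, Pow(37, Rational(1, 2))))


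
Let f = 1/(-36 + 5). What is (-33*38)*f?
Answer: 1254/31 ≈ 40.452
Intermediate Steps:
f = -1/31 (f = 1/(-31) = -1/31 ≈ -0.032258)
(-33*38)*f = -33*38*(-1/31) = -1254*(-1/31) = 1254/31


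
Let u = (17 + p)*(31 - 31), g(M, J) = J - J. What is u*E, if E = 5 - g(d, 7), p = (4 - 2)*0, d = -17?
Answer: 0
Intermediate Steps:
p = 0 (p = 2*0 = 0)
g(M, J) = 0
u = 0 (u = (17 + 0)*(31 - 31) = 17*0 = 0)
E = 5 (E = 5 - 1*0 = 5 + 0 = 5)
u*E = 0*5 = 0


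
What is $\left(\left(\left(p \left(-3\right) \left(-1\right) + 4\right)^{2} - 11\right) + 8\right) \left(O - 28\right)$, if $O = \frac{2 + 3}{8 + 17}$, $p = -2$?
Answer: $- \frac{139}{5} \approx -27.8$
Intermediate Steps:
$O = \frac{1}{5}$ ($O = \frac{5}{25} = 5 \cdot \frac{1}{25} = \frac{1}{5} \approx 0.2$)
$\left(\left(\left(p \left(-3\right) \left(-1\right) + 4\right)^{2} - 11\right) + 8\right) \left(O - 28\right) = \left(\left(\left(\left(-2\right) \left(-3\right) \left(-1\right) + 4\right)^{2} - 11\right) + 8\right) \left(\frac{1}{5} - 28\right) = \left(\left(\left(6 \left(-1\right) + 4\right)^{2} - 11\right) + 8\right) \left(- \frac{139}{5}\right) = \left(\left(\left(-6 + 4\right)^{2} - 11\right) + 8\right) \left(- \frac{139}{5}\right) = \left(\left(\left(-2\right)^{2} - 11\right) + 8\right) \left(- \frac{139}{5}\right) = \left(\left(4 - 11\right) + 8\right) \left(- \frac{139}{5}\right) = \left(-7 + 8\right) \left(- \frac{139}{5}\right) = 1 \left(- \frac{139}{5}\right) = - \frac{139}{5}$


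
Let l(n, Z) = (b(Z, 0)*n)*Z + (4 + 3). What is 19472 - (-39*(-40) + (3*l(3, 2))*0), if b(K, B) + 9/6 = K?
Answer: 17912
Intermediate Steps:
b(K, B) = -3/2 + K
l(n, Z) = 7 + Z*n*(-3/2 + Z) (l(n, Z) = ((-3/2 + Z)*n)*Z + (4 + 3) = (n*(-3/2 + Z))*Z + 7 = Z*n*(-3/2 + Z) + 7 = 7 + Z*n*(-3/2 + Z))
19472 - (-39*(-40) + (3*l(3, 2))*0) = 19472 - (-39*(-40) + (3*(7 + (½)*2*3*(-3 + 2*2)))*0) = 19472 - (1560 + (3*(7 + (½)*2*3*(-3 + 4)))*0) = 19472 - (1560 + (3*(7 + (½)*2*3*1))*0) = 19472 - (1560 + (3*(7 + 3))*0) = 19472 - (1560 + (3*10)*0) = 19472 - (1560 + 30*0) = 19472 - (1560 + 0) = 19472 - 1*1560 = 19472 - 1560 = 17912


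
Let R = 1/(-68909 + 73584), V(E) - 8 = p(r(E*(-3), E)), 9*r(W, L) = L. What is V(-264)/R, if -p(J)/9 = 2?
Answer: -46750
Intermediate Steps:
r(W, L) = L/9
p(J) = -18 (p(J) = -9*2 = -18)
V(E) = -10 (V(E) = 8 - 18 = -10)
R = 1/4675 ≈ 0.00021390
V(-264)/R = -10/1/4675 = -10*4675 = -46750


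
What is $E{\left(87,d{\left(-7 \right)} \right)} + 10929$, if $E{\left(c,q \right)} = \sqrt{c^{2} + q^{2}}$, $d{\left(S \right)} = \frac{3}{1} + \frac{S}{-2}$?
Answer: $10929 + \frac{\sqrt{30445}}{2} \approx 11016.0$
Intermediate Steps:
$d{\left(S \right)} = 3 - \frac{S}{2}$ ($d{\left(S \right)} = 3 \cdot 1 + S \left(- \frac{1}{2}\right) = 3 - \frac{S}{2}$)
$E{\left(87,d{\left(-7 \right)} \right)} + 10929 = \sqrt{87^{2} + \left(3 - - \frac{7}{2}\right)^{2}} + 10929 = \sqrt{7569 + \left(3 + \frac{7}{2}\right)^{2}} + 10929 = \sqrt{7569 + \left(\frac{13}{2}\right)^{2}} + 10929 = \sqrt{7569 + \frac{169}{4}} + 10929 = \sqrt{\frac{30445}{4}} + 10929 = \frac{\sqrt{30445}}{2} + 10929 = 10929 + \frac{\sqrt{30445}}{2}$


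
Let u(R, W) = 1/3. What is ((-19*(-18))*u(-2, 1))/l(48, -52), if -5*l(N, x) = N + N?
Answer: -95/16 ≈ -5.9375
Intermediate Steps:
u(R, W) = ⅓
l(N, x) = -2*N/5 (l(N, x) = -(N + N)/5 = -2*N/5)
((-19*(-18))*u(-2, 1))/l(48, -52) = (-19*(-18)*(⅓))/((-⅖*48)) = (342*(⅓))/(-96/5) = 114*(-5/96) = -95/16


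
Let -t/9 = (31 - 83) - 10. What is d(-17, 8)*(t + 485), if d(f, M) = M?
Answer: 8344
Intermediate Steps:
t = 558 (t = -9*((31 - 83) - 10) = -9*(-52 - 10) = -9*(-62) = 558)
d(-17, 8)*(t + 485) = 8*(558 + 485) = 8*1043 = 8344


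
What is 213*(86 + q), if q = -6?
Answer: 17040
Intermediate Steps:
213*(86 + q) = 213*(86 - 6) = 213*80 = 17040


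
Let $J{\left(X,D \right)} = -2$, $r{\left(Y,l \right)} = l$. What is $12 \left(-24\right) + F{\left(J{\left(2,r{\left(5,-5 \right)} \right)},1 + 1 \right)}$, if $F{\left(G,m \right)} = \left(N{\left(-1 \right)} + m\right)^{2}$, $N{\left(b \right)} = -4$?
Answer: $-284$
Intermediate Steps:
$F{\left(G,m \right)} = \left(-4 + m\right)^{2}$
$12 \left(-24\right) + F{\left(J{\left(2,r{\left(5,-5 \right)} \right)},1 + 1 \right)} = 12 \left(-24\right) + \left(-4 + \left(1 + 1\right)\right)^{2} = -288 + \left(-4 + 2\right)^{2} = -288 + \left(-2\right)^{2} = -288 + 4 = -284$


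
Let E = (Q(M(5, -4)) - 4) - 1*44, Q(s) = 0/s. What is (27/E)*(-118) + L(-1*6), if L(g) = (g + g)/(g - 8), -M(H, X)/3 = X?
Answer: 3765/56 ≈ 67.232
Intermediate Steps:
M(H, X) = -3*X
L(g) = 2*g/(-8 + g) (L(g) = (2*g)/(-8 + g) = 2*g/(-8 + g))
Q(s) = 0
E = -48 (E = (0 - 4) - 1*44 = -4 - 44 = -48)
(27/E)*(-118) + L(-1*6) = (27/(-48))*(-118) + 2*(-1*6)/(-8 - 1*6) = (27*(-1/48))*(-118) + 2*(-6)/(-8 - 6) = -9/16*(-118) + 2*(-6)/(-14) = 531/8 + 2*(-6)*(-1/14) = 531/8 + 6/7 = 3765/56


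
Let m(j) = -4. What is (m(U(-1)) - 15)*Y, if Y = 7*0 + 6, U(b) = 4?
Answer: -114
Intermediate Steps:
Y = 6 (Y = 0 + 6 = 6)
(m(U(-1)) - 15)*Y = (-4 - 15)*6 = -19*6 = -114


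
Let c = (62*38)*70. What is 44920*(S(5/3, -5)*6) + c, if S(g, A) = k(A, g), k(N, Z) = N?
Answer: -1182680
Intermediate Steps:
S(g, A) = A
c = 164920 (c = 2356*70 = 164920)
44920*(S(5/3, -5)*6) + c = 44920*(-5*6) + 164920 = 44920*(-30) + 164920 = -1347600 + 164920 = -1182680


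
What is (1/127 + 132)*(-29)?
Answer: -486185/127 ≈ -3828.2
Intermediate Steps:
(1/127 + 132)*(-29) = (16765/127)*(-29) = -486185/127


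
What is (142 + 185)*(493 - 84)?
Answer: 133743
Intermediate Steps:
(142 + 185)*(493 - 84) = 327*409 = 133743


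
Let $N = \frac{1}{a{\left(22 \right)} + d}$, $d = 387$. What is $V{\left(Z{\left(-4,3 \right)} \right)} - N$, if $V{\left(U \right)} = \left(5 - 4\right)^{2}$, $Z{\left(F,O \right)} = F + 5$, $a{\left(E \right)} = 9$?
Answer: $\frac{395}{396} \approx 0.99747$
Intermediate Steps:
$Z{\left(F,O \right)} = 5 + F$
$V{\left(U \right)} = 1$ ($V{\left(U \right)} = 1^{2} = 1$)
$N = \frac{1}{396}$ ($N = \frac{1}{9 + 387} = \frac{1}{396} \approx 0.0025253$)
$V{\left(Z{\left(-4,3 \right)} \right)} - N = 1 - \frac{1}{396} = \frac{395}{396}$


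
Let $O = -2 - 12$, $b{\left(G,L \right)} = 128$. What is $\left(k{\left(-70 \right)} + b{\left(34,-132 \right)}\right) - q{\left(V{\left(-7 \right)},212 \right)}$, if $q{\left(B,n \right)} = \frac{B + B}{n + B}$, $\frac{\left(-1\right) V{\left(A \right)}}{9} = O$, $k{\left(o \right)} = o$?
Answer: $\frac{9676}{169} \approx 57.254$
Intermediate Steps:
$O = -14$ ($O = -2 - 12 = -14$)
$V{\left(A \right)} = 126$ ($V{\left(A \right)} = \left(-9\right) \left(-14\right) = 126$)
$q{\left(B,n \right)} = \frac{2 B}{B + n}$
$\left(k{\left(-70 \right)} + b{\left(34,-132 \right)}\right) - q{\left(V{\left(-7 \right)},212 \right)} = \left(-70 + 128\right) - 2 \cdot 126 \frac{1}{126 + 212} = 58 - 2 \cdot 126 \cdot \frac{1}{338} = 58 - \frac{126}{169} = \frac{9676}{169}$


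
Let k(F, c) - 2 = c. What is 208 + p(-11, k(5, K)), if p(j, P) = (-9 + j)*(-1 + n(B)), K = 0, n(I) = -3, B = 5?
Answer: 288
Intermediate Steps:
k(F, c) = 2 + c
p(j, P) = 36 - 4*j (p(j, P) = (-9 + j)*(-1 - 3) = (-9 + j)*(-4) = 36 - 4*j)
208 + p(-11, k(5, K)) = 208 + (36 - 4*(-11)) = 208 + (36 + 44) = 208 + 80 = 288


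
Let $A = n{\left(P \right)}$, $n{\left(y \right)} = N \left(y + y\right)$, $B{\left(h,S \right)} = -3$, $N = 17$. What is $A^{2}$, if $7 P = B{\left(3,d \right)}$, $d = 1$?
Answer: $\frac{10404}{49} \approx 212.33$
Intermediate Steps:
$P = - \frac{3}{7}$ ($P = \frac{1}{7} \left(-3\right) = - \frac{3}{7} \approx -0.42857$)
$n{\left(y \right)} = 34 y$ ($n{\left(y \right)} = 17 \left(y + y\right) = 17 \cdot 2 y = 34 y$)
$A = - \frac{102}{7}$ ($A = 34 \left(- \frac{3}{7}\right) = - \frac{102}{7} \approx -14.571$)
$A^{2} = \left(- \frac{102}{7}\right)^{2} = \frac{10404}{49}$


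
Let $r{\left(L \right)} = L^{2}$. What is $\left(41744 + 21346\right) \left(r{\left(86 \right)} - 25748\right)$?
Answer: $-1157827680$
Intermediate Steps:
$\left(41744 + 21346\right) \left(r{\left(86 \right)} - 25748\right) = \left(41744 + 21346\right) \left(86^{2} - 25748\right) = 63090 \left(7396 - 25748\right) = 63090 \left(-18352\right) = -1157827680$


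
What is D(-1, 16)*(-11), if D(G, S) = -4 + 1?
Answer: 33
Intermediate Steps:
D(G, S) = -3
D(-1, 16)*(-11) = -3*(-11) = 33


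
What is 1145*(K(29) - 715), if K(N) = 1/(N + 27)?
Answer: -45844655/56 ≈ -8.1865e+5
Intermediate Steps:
K(N) = 1/(27 + N)
1145*(K(29) - 715) = 1145*(1/(27 + 29) - 715) = 1145*(1/56 - 715) = 1145*(-40039/56) = -45844655/56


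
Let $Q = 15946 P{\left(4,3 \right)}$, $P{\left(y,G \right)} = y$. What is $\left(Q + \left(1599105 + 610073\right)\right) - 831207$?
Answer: $1441755$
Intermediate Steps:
$Q = 63784$ ($Q = 15946 \cdot 4 = 63784$)
$\left(Q + \left(1599105 + 610073\right)\right) - 831207 = \left(63784 + \left(1599105 + 610073\right)\right) - 831207 = \left(63784 + 2209178\right) - 831207 = 2272962 - 831207 = 1441755$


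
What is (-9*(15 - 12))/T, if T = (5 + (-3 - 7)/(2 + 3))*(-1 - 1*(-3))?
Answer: -9/2 ≈ -4.5000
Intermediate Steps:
T = 6 (T = (5 - 10/5)*(-1 + 3) = (5 - 10*⅕)*2 = (5 - 2)*2 = 3*2 = 6)
(-9*(15 - 12))/T = -9*(15 - 12)/6 = -9*3*(⅙) = -27*⅙ = -9/2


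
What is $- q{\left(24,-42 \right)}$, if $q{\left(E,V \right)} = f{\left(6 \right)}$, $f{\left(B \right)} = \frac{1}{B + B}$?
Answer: $- \frac{1}{12} \approx -0.083333$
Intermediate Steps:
$f{\left(B \right)} = \frac{1}{2 B}$
$q{\left(E,V \right)} = \frac{1}{12}$ ($q{\left(E,V \right)} = \frac{1}{2 \cdot 6} = \frac{1}{2} \cdot \frac{1}{6} = \frac{1}{12}$)
$- q{\left(24,-42 \right)} = \left(-1\right) \frac{1}{12} = - \frac{1}{12}$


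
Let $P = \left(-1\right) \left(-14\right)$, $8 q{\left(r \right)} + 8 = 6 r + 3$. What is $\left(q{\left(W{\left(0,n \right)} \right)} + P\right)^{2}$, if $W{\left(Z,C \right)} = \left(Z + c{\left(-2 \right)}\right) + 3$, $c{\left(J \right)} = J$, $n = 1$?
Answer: $\frac{12769}{64} \approx 199.52$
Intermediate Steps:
$W{\left(Z,C \right)} = 1 + Z$ ($W{\left(Z,C \right)} = \left(Z - 2\right) + 3 = \left(-2 + Z\right) + 3 = 1 + Z$)
$q{\left(r \right)} = - \frac{5}{8} + \frac{3 r}{4}$ ($q{\left(r \right)} = -1 + \frac{6 r + 3}{8} = -1 + \frac{3 + 6 r}{8} = -1 + \left(\frac{3}{8} + \frac{3 r}{4}\right) = - \frac{5}{8} + \frac{3 r}{4}$)
$P = 14$
$\left(q{\left(W{\left(0,n \right)} \right)} + P\right)^{2} = \left(\left(- \frac{5}{8} + \frac{3 \left(1 + 0\right)}{4}\right) + 14\right)^{2} = \left(\left(- \frac{5}{8} + \frac{3}{4} \cdot 1\right) + 14\right)^{2} = \left(\left(- \frac{5}{8} + \frac{3}{4}\right) + 14\right)^{2} = \left(\frac{1}{8} + 14\right)^{2} = \left(\frac{113}{8}\right)^{2} = \frac{12769}{64}$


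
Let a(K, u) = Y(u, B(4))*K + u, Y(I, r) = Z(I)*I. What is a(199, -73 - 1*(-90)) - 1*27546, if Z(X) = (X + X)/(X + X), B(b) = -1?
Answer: -24146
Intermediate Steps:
Z(X) = 1 (Z(X) = (2*X)/((2*X)) = (2*X)*(1/(2*X)) = 1)
Y(I, r) = I (Y(I, r) = 1*I = I)
a(K, u) = u + K*u (a(K, u) = u*K + u = K*u + u = u + K*u)
a(199, -73 - 1*(-90)) - 1*27546 = (-73 - 1*(-90))*(1 + 199) - 1*27546 = (-73 + 90)*200 - 27546 = 17*200 - 27546 = 3400 - 27546 = -24146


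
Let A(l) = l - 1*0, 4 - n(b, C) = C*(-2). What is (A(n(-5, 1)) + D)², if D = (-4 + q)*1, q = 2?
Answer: 16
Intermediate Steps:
n(b, C) = 4 + 2*C (n(b, C) = 4 - C*(-2) = 4 - (-2)*C = 4 + 2*C)
A(l) = l (A(l) = l + 0 = l)
D = -2 (D = (-4 + 2)*1 = -2*1 = -2)
(A(n(-5, 1)) + D)² = ((4 + 2*1) - 2)² = ((4 + 2) - 2)² = (6 - 2)² = 4² = 16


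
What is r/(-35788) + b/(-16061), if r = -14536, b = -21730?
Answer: 10990608/6247729 ≈ 1.7591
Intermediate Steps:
r/(-35788) + b/(-16061) = -14536/(-35788) - 21730/(-16061) = -14536*(-1/35788) - 21730*(-1/16061) = 158/389 + 21730/16061 = 10990608/6247729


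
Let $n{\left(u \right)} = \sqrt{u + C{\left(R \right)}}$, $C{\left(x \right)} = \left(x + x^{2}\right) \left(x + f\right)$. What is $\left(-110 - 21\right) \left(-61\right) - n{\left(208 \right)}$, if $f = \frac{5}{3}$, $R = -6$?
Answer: $7991 - \sqrt{78} \approx 7982.2$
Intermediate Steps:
$f = \frac{5}{3}$ ($f = 5 \cdot \frac{1}{3} = \frac{5}{3} \approx 1.6667$)
$C{\left(x \right)} = \left(\frac{5}{3} + x\right) \left(x + x^{2}\right)$ ($C{\left(x \right)} = \left(x + x^{2}\right) \left(x + \frac{5}{3}\right) = \left(x + x^{2}\right) \left(\frac{5}{3} + x\right) = \left(\frac{5}{3} + x\right) \left(x + x^{2}\right)$)
$n{\left(u \right)} = \sqrt{-130 + u}$ ($n{\left(u \right)} = \sqrt{u + \frac{1}{3} \left(-6\right) \left(5 + 3 \left(-6\right)^{2} + 8 \left(-6\right)\right)} = \sqrt{u + \frac{1}{3} \left(-6\right) \left(5 + 3 \cdot 36 - 48\right)} = \sqrt{u + \frac{1}{3} \left(-6\right) \left(5 + 108 - 48\right)} = \sqrt{u + \frac{1}{3} \left(-6\right) 65} = \sqrt{u - 130} = \sqrt{-130 + u}$)
$\left(-110 - 21\right) \left(-61\right) - n{\left(208 \right)} = \left(-110 - 21\right) \left(-61\right) - \sqrt{-130 + 208} = \left(-131\right) \left(-61\right) - \sqrt{78} = 7991 - \sqrt{78}$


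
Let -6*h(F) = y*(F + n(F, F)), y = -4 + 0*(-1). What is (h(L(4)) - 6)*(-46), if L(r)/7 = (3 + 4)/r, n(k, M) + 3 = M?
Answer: -1150/3 ≈ -383.33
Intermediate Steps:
n(k, M) = -3 + M
L(r) = 49/r (L(r) = 7*((3 + 4)/r) = 7*(7/r) = 49/r)
y = -4 (y = -4 + 0 = -4)
h(F) = -2 + 4*F/3 (h(F) = -(-2)*(F + (-3 + F))/3 = -(-2)*(-3 + 2*F)/3 = -(12 - 8*F)/6 = -2 + 4*F/3)
(h(L(4)) - 6)*(-46) = ((-2 + 4*(49/4)/3) - 6)*(-46) = ((-2 + 4*(49*(¼))/3) - 6)*(-46) = ((-2 + (4/3)*(49/4)) - 6)*(-46) = ((-2 + 49/3) - 6)*(-46) = (43/3 - 6)*(-46) = (25/3)*(-46) = -1150/3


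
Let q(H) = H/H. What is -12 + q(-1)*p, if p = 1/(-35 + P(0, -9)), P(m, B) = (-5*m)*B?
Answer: -421/35 ≈ -12.029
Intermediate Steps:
q(H) = 1
P(m, B) = -5*B*m
p = -1/35 (p = 1/(-35 - 5*(-9)*0) = 1/(-35 + 0) = 1/(-35) = -1/35 ≈ -0.028571)
-12 + q(-1)*p = -12 + 1*(-1/35) = -12 - 1/35 = -421/35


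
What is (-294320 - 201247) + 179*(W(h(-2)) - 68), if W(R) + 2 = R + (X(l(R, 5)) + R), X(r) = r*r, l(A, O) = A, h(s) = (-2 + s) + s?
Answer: -503801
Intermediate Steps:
h(s) = -2 + 2*s
X(r) = r²
W(R) = -2 + R² + 2*R (W(R) = -2 + (R + (R² + R)) = -2 + (R + (R + R²)) = -2 + (R² + 2*R) = -2 + R² + 2*R)
(-294320 - 201247) + 179*(W(h(-2)) - 68) = (-294320 - 201247) + 179*((-2 + (-2 + 2*(-2))² + 2*(-2 + 2*(-2))) - 68) = -495567 + 179*((-2 + (-2 - 4)² + 2*(-2 - 4)) - 68) = -495567 + 179*((-2 + (-6)² + 2*(-6)) - 68) = -495567 + 179*((-2 + 36 - 12) - 68) = -495567 + 179*(22 - 68) = -495567 + 179*(-46) = -495567 - 8234 = -503801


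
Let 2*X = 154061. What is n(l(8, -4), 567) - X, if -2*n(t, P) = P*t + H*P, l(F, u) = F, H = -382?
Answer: 57997/2 ≈ 28999.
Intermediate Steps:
X = 154061/2 (X = (½)*154061 = 154061/2 ≈ 77031.)
n(t, P) = 191*P - P*t/2 (n(t, P) = -(P*t - 382*P)/2 = -(-382*P + P*t)/2 = 191*P - P*t/2)
n(l(8, -4), 567) - X = (½)*567*(382 - 1*8) - 1*154061/2 = (½)*567*(382 - 8) - 154061/2 = (½)*567*374 - 154061/2 = 106029 - 154061/2 = 57997/2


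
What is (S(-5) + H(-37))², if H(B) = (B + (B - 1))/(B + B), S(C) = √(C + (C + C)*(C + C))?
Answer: 525845/5476 + 75*√95/37 ≈ 115.78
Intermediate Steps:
S(C) = √(C + 4*C²) (S(C) = √(C + (2*C)*(2*C)) = √(C + 4*C²))
H(B) = (-1 + 2*B)/(2*B) (H(B) = (B + (-1 + B))/((2*B)) = (-1 + 2*B)*(1/(2*B)) = (-1 + 2*B)/(2*B))
(S(-5) + H(-37))² = (√(-5*(1 + 4*(-5))) + (-½ - 37)/(-37))² = (√(-5*(1 - 20)) - 1/37*(-75/2))² = (√(-5*(-19)) + 75/74)² = (√95 + 75/74)² = (75/74 + √95)²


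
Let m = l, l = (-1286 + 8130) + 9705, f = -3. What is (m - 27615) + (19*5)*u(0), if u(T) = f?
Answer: -11351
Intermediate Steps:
u(T) = -3
l = 16549 (l = 6844 + 9705 = 16549)
m = 16549
(m - 27615) + (19*5)*u(0) = (16549 - 27615) + (19*5)*(-3) = -11066 + 95*(-3) = -11066 - 285 = -11351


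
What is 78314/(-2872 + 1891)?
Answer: -78314/981 ≈ -79.831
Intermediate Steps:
78314/(-2872 + 1891) = 78314/(-981) = 78314*(-1/981) = -78314/981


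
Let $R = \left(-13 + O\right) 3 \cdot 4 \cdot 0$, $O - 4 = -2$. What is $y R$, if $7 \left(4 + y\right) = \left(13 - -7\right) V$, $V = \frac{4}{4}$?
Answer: $0$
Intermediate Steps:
$O = 2$ ($O = 4 - 2 = 2$)
$V = 1$ ($V = 4 \cdot \frac{1}{4} = 1$)
$y = - \frac{8}{7}$ ($y = -4 + \frac{\left(13 - -7\right) 1}{7} = -4 + \frac{\left(13 + 7\right) 1}{7} = -4 + \frac{20 \cdot 1}{7} = -4 + \frac{1}{7} \cdot 20 = -4 + \frac{20}{7} = - \frac{8}{7} \approx -1.1429$)
$R = 0$ ($R = \left(-13 + 2\right) 3 \cdot 4 \cdot 0 = - 11 \cdot 12 \cdot 0 = \left(-11\right) 0 = 0$)
$y R = \left(- \frac{8}{7}\right) 0 = 0$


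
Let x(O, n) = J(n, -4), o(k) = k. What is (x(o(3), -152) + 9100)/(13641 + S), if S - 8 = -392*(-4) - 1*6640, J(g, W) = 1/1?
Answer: 9101/8577 ≈ 1.0611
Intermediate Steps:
J(g, W) = 1
x(O, n) = 1
S = -5064 (S = 8 + (-392*(-4) - 1*6640) = 8 + (1568 - 6640) = 8 - 5072 = -5064)
(x(o(3), -152) + 9100)/(13641 + S) = (1 + 9100)/(13641 - 5064) = 9101/8577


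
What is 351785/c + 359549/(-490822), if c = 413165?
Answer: 4822150937/40558094326 ≈ 0.11889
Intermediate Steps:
351785/c + 359549/(-490822) = 351785/413165 + 359549/(-490822) = 351785*(1/413165) + 359549*(-1/490822) = 70357/82633 - 359549/490822 = 4822150937/40558094326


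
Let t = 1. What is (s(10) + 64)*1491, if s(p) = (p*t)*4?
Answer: 155064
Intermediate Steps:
s(p) = 4*p (s(p) = (p*1)*4 = p*4 = 4*p)
(s(10) + 64)*1491 = (4*10 + 64)*1491 = (40 + 64)*1491 = 104*1491 = 155064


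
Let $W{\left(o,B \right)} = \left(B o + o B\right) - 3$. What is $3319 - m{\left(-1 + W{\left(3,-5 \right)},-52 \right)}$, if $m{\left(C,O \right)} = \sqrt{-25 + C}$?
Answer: $3319 - i \sqrt{59} \approx 3319.0 - 7.6811 i$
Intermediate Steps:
$W{\left(o,B \right)} = -3 + 2 B o$ ($W{\left(o,B \right)} = \left(B o + B o\right) - 3 = 2 B o - 3 = -3 + 2 B o$)
$3319 - m{\left(-1 + W{\left(3,-5 \right)},-52 \right)} = 3319 - \sqrt{-25 + \left(-1 + \left(-3 + 2 \left(-5\right) 3\right)\right)} = 3319 - \sqrt{-25 - 34} = 3319 - \sqrt{-59} = 3319 - i \sqrt{59}$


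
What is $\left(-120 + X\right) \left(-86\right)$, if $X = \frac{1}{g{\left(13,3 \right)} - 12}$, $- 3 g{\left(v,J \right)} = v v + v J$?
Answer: $\frac{1259169}{122} \approx 10321.0$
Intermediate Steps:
$g{\left(v,J \right)} = - \frac{v^{2}}{3} - \frac{J v}{3}$ ($g{\left(v,J \right)} = - \frac{v v + v J}{3} = - \frac{v^{2} + J v}{3} = - \frac{v^{2}}{3} - \frac{J v}{3}$)
$X = - \frac{3}{244}$ ($X = \frac{1}{\left(- \frac{1}{3}\right) 13 \left(3 + 13\right) - 12} = \frac{1}{\left(- \frac{1}{3}\right) 13 \cdot 16 - 12} = \frac{1}{- \frac{208}{3} - 12} = \frac{1}{- \frac{244}{3}} = - \frac{3}{244} \approx -0.012295$)
$\left(-120 + X\right) \left(-86\right) = \left(-120 - \frac{3}{244}\right) \left(-86\right) = \left(- \frac{29283}{244}\right) \left(-86\right) = \frac{1259169}{122}$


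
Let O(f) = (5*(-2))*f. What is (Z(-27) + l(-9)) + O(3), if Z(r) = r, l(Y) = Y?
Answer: -66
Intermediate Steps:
O(f) = -10*f
(Z(-27) + l(-9)) + O(3) = (-27 - 9) - 10*3 = -36 - 30 = -66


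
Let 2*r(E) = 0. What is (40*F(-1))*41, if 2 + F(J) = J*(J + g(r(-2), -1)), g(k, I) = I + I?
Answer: 1640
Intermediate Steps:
r(E) = 0 (r(E) = (1/2)*0 = 0)
g(k, I) = 2*I
F(J) = -2 + J*(-2 + J) (F(J) = -2 + J*(J + 2*(-1)) = -2 + J*(J - 2) = -2 + J*(-2 + J))
(40*F(-1))*41 = (40*(-2 + (-1)**2 - 2*(-1)))*41 = (40*(-2 + 1 + 2))*41 = (40*1)*41 = 40*41 = 1640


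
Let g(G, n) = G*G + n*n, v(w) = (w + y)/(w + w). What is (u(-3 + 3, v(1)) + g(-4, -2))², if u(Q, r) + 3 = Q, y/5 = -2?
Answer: 289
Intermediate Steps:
y = -10 (y = 5*(-2) = -10)
v(w) = (-10 + w)/(2*w) (v(w) = (w - 10)/(w + w) = (-10 + w)/((2*w)) = (-10 + w)*(1/(2*w)) = (-10 + w)/(2*w))
g(G, n) = G² + n²
u(Q, r) = -3 + Q
(u(-3 + 3, v(1)) + g(-4, -2))² = ((-3 + (-3 + 3)) + ((-4)² + (-2)²))² = ((-3 + 0) + (16 + 4))² = (-3 + 20)² = 17² = 289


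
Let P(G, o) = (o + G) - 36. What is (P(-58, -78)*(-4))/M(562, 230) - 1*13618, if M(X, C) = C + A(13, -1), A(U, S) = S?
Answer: -3117834/229 ≈ -13615.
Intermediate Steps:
M(X, C) = -1 + C (M(X, C) = C - 1 = -1 + C)
P(G, o) = -36 + G + o (P(G, o) = (G + o) - 36 = -36 + G + o)
(P(-58, -78)*(-4))/M(562, 230) - 1*13618 = ((-36 - 58 - 78)*(-4))/(-1 + 230) - 1*13618 = -172*(-4)/229 - 13618 = 688*(1/229) - 13618 = 688/229 - 13618 = -3117834/229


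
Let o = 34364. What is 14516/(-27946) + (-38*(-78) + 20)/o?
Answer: -51929620/120042043 ≈ -0.43260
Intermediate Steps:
14516/(-27946) + (-38*(-78) + 20)/o = 14516/(-27946) + (-38*(-78) + 20)/34364 = 14516*(-1/27946) + (2964 + 20)*(1/34364) = -7258/13973 + 2984*(1/34364) = -7258/13973 + 746/8591 = -51929620/120042043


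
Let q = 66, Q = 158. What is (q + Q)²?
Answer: 50176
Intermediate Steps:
(q + Q)² = (66 + 158)² = 224² = 50176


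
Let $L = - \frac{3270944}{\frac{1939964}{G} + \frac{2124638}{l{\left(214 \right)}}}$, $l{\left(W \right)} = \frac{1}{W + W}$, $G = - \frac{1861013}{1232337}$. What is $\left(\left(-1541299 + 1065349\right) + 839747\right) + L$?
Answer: $\frac{153696254380982568759}{422478074043491} \approx 3.638 \cdot 10^{5}$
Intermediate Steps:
$G = - \frac{1861013}{1232337}$ ($G = \left(-1861013\right) \frac{1}{1232337} = - \frac{1861013}{1232337} \approx -1.5101$)
$l{\left(W \right)} = \frac{1}{2 W}$
$L = - \frac{1521817326568}{422478074043491}$ ($L = - \frac{3270944}{\frac{1939964}{- \frac{1861013}{1232337}} + \frac{2124638}{\frac{1}{2} \cdot \frac{1}{214}}} = - \frac{3270944}{1939964 \left(- \frac{1232337}{1861013}\right) + \frac{2124638}{\frac{1}{2} \cdot \frac{1}{214}}} = - \frac{3270944}{- \frac{2390689415868}{1861013} + 2124638 \frac{1}{\frac{1}{428}}} = - \frac{3270944}{- \frac{2390689415868}{1861013} + 2124638 \cdot 428} = - \frac{3270944}{- \frac{2390689415868}{1861013} + 909345064} = - \frac{3270944}{\frac{1689912296173964}{1861013}} = \left(-3270944\right) \frac{1861013}{1689912296173964} = - \frac{1521817326568}{422478074043491} \approx -0.0036021$)
$\left(\left(-1541299 + 1065349\right) + 839747\right) + L = \left(\left(-1541299 + 1065349\right) + 839747\right) - \frac{1521817326568}{422478074043491} = \left(-475950 + 839747\right) - \frac{1521817326568}{422478074043491} = 363797 - \frac{1521817326568}{422478074043491} = \frac{153696254380982568759}{422478074043491}$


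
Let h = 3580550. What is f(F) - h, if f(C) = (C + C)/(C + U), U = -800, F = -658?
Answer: -2610220292/729 ≈ -3.5805e+6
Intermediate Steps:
f(C) = 2*C/(-800 + C) (f(C) = (C + C)/(C - 800) = (2*C)/(-800 + C) = 2*C/(-800 + C))
f(F) - h = 2*(-658)/(-800 - 658) - 1*3580550 = 2*(-658)/(-1458) - 3580550 = 2*(-658)*(-1/1458) - 3580550 = 658/729 - 3580550 = -2610220292/729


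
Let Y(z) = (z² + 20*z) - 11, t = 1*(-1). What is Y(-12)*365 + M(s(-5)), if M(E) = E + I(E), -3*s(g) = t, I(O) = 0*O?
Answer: -117164/3 ≈ -39055.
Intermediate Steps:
I(O) = 0
t = -1
Y(z) = -11 + z² + 20*z
s(g) = ⅓ (s(g) = -⅓*(-1) = ⅓)
M(E) = E (M(E) = E + 0 = E)
Y(-12)*365 + M(s(-5)) = (-11 + (-12)² + 20*(-12))*365 + ⅓ = (-11 + 144 - 240)*365 + ⅓ = -107*365 + ⅓ = -39055 + ⅓ = -117164/3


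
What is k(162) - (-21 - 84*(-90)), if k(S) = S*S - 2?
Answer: 18703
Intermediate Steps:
k(S) = -2 + S² (k(S) = S² - 2 = -2 + S²)
k(162) - (-21 - 84*(-90)) = (-2 + 162²) - (-21 - 84*(-90)) = (-2 + 26244) - (-21 + 7560) = 26242 - 1*7539 = 26242 - 7539 = 18703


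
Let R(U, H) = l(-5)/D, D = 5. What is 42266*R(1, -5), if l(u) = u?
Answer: -42266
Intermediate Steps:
R(U, H) = -1 (R(U, H) = -5/5 = -5*⅕ = -1)
42266*R(1, -5) = 42266*(-1) = -42266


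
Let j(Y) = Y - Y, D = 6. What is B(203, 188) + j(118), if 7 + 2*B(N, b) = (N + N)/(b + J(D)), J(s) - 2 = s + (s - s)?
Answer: -69/28 ≈ -2.4643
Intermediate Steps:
J(s) = 2 + s (J(s) = 2 + (s + (s - s)) = 2 + (s + 0) = 2 + s)
B(N, b) = -7/2 + N/(8 + b) (B(N, b) = -7/2 + ((N + N)/(b + (2 + 6)))/2 = -7/2 + ((2*N)/(b + 8))/2 = -7/2 + ((2*N)/(8 + b))/2 = -7/2 + (2*N/(8 + b))/2 = -7/2 + N/(8 + b))
j(Y) = 0
B(203, 188) + j(118) = (-28 + 203 - 7/2*188)/(8 + 188) + 0 = (-28 + 203 - 658)/196 + 0 = (1/196)*(-483) + 0 = -69/28 + 0 = -69/28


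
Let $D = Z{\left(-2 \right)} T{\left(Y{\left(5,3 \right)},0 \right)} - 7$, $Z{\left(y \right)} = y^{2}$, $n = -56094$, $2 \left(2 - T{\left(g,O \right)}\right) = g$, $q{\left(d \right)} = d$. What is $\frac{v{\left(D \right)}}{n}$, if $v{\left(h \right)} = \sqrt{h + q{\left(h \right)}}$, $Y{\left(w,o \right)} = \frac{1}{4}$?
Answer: $- \frac{1}{56094} \approx -1.7827 \cdot 10^{-5}$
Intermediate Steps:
$Y{\left(w,o \right)} = \frac{1}{4}$
$T{\left(g,O \right)} = 2 - \frac{g}{2}$
$D = \frac{1}{2}$ ($D = \left(-2\right)^{2} \left(2 - \frac{1}{8}\right) - 7 = 4 \left(2 - \frac{1}{8}\right) - 7 = 4 \cdot \frac{15}{8} - 7 = \frac{15}{2} - 7 = \frac{1}{2} \approx 0.5$)
$v{\left(h \right)} = \sqrt{2} \sqrt{h}$ ($v{\left(h \right)} = \sqrt{h + h} = \sqrt{2 h} = \sqrt{2} \sqrt{h}$)
$\frac{v{\left(D \right)}}{n} = \frac{\sqrt{2} \sqrt{\frac{1}{2}}}{-56094} = \sqrt{2} \frac{\sqrt{2}}{2} \left(- \frac{1}{56094}\right) = 1 \left(- \frac{1}{56094}\right) = - \frac{1}{56094}$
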